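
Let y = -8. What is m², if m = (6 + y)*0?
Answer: 0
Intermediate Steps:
m = 0 (m = (6 - 8)*0 = -2*0 = 0)
m² = 0² = 0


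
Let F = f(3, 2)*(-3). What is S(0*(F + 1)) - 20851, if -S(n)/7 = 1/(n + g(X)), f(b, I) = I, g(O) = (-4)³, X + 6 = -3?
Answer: -1334457/64 ≈ -20851.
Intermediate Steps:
X = -9 (X = -6 - 3 = -9)
g(O) = -64
F = -6 (F = 2*(-3) = -6)
S(n) = -7/(-64 + n) (S(n) = -7/(n - 64) = -7/(-64 + n))
S(0*(F + 1)) - 20851 = -7/(-64 + 0*(-6 + 1)) - 20851 = -7/(-64 + 0*(-5)) - 20851 = -7/(-64 + 0) - 20851 = -7/(-64) - 20851 = -7*(-1/64) - 20851 = 7/64 - 20851 = -1334457/64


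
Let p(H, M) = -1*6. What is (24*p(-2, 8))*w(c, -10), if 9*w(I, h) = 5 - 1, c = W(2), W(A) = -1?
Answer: -64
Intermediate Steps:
p(H, M) = -6
c = -1
w(I, h) = 4/9 (w(I, h) = (5 - 1)/9 = (⅑)*4 = 4/9)
(24*p(-2, 8))*w(c, -10) = (24*(-6))*(4/9) = -144*4/9 = -64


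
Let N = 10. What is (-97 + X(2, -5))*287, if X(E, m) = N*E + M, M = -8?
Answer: -24395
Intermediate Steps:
X(E, m) = -8 + 10*E (X(E, m) = 10*E - 8 = -8 + 10*E)
(-97 + X(2, -5))*287 = (-97 + (-8 + 10*2))*287 = (-97 + (-8 + 20))*287 = (-97 + 12)*287 = -85*287 = -24395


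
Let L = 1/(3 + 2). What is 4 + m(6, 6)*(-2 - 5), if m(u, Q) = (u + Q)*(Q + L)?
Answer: -2584/5 ≈ -516.80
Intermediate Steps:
L = 1/5 ≈ 0.20000
m(u, Q) = (1/5 + Q)*(Q + u) (m(u, Q) = (u + Q)*(Q + 1/5) = (Q + u)*(1/5 + Q) = (1/5 + Q)*(Q + u))
4 + m(6, 6)*(-2 - 5) = 4 + (6**2 + (1/5)*6 + (1/5)*6 + 6*6)*(-2 - 5) = 4 + (36 + 6/5 + 6/5 + 36)*(-7) = 4 + (372/5)*(-7) = 4 - 2604/5 = -2584/5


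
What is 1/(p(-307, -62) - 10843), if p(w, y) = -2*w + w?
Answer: -1/10536 ≈ -9.4913e-5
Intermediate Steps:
p(w, y) = -w
1/(p(-307, -62) - 10843) = 1/(-1*(-307) - 10843) = 1/(307 - 10843) = 1/(-10536) = -1/10536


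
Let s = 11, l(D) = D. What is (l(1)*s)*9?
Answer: 99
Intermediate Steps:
(l(1)*s)*9 = (1*11)*9 = 11*9 = 99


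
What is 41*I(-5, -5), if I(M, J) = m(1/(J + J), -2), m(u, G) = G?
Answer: -82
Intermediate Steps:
I(M, J) = -2
41*I(-5, -5) = 41*(-2) = -82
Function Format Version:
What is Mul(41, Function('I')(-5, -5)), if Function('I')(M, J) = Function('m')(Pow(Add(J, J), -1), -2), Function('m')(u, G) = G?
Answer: -82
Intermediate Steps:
Function('I')(M, J) = -2
Mul(41, Function('I')(-5, -5)) = Mul(41, -2) = -82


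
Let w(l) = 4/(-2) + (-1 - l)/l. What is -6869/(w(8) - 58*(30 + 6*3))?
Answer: 54952/22297 ≈ 2.4645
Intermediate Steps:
w(l) = -2 + (-1 - l)/l (w(l) = 4*(-½) + (-1 - l)/l = -2 + (-1 - l)/l)
-6869/(w(8) - 58*(30 + 6*3)) = -6869/((-3 - 1/8) - 58*(30 + 6*3)) = -6869/((-3 - 1*⅛) - 58*(30 + 18)) = -6869/((-3 - ⅛) - 58*48) = -6869/(-25/8 - 2784) = -6869/(-22297/8) = -6869*(-8/22297) = 54952/22297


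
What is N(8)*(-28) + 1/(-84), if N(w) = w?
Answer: -18817/84 ≈ -224.01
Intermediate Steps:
N(8)*(-28) + 1/(-84) = 8*(-28) + 1/(-84) = -224 - 1/84 = -18817/84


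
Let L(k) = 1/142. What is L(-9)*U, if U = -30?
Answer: -15/71 ≈ -0.21127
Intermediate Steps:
L(k) = 1/142
L(-9)*U = (1/142)*(-30) = -15/71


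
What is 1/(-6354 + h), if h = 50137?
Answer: 1/43783 ≈ 2.2840e-5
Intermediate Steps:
1/(-6354 + h) = 1/(-6354 + 50137) = 1/43783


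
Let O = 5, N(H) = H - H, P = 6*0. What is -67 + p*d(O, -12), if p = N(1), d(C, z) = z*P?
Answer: -67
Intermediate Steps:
P = 0
N(H) = 0
d(C, z) = 0 (d(C, z) = z*0 = 0)
p = 0
-67 + p*d(O, -12) = -67 + 0*0 = -67 + 0 = -67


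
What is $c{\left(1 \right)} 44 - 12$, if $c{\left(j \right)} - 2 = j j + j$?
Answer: $164$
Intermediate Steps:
$c{\left(j \right)} = 2 + j + j^{2}$ ($c{\left(j \right)} = 2 + \left(j j + j\right) = 2 + \left(j^{2} + j\right) = 2 + \left(j + j^{2}\right) = 2 + j + j^{2}$)
$c{\left(1 \right)} 44 - 12 = \left(2 + 1 + 1^{2}\right) 44 - 12 = \left(2 + 1 + 1\right) 44 - 12 = 4 \cdot 44 - 12 = 176 - 12 = 164$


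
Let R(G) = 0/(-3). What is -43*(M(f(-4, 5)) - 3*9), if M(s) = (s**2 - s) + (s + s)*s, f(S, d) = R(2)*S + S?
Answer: -1075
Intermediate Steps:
R(G) = 0 (R(G) = 0*(-1/3) = 0)
f(S, d) = S (f(S, d) = 0*S + S = 0 + S = S)
M(s) = -s + 3*s**2 (M(s) = (s**2 - s) + (2*s)*s = (s**2 - s) + 2*s**2 = -s + 3*s**2)
-43*(M(f(-4, 5)) - 3*9) = -43*(-4*(-1 + 3*(-4)) - 3*9) = -43*(-4*(-1 - 12) - 27) = -43*(-4*(-13) - 27) = -43*(52 - 27) = -43*25 = -1075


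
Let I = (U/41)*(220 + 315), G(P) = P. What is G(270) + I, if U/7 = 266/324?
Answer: 2291425/6642 ≈ 344.99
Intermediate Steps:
U = 931/162 (U = 7*(266/324) = 7*(266*(1/324)) = 7*(133/162) = 931/162 ≈ 5.7469)
I = 498085/6642 (I = ((931/162)/41)*(220 + 315) = ((931/162)*(1/41))*535 = (931/6642)*535 = 498085/6642 ≈ 74.990)
G(270) + I = 270 + 498085/6642 = 2291425/6642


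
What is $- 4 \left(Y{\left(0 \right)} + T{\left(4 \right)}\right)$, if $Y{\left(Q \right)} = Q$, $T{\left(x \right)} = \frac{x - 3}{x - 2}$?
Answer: $-2$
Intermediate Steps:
$T{\left(x \right)} = \frac{-3 + x}{-2 + x}$
$- 4 \left(Y{\left(0 \right)} + T{\left(4 \right)}\right) = - 4 \left(0 + \frac{-3 + 4}{-2 + 4}\right) = - 4 \left(0 + \frac{1}{2} \cdot 1\right) = - 4 \left(0 + \frac{1}{2}\right) = \left(-4\right) \frac{1}{2} = -2$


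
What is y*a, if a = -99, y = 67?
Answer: -6633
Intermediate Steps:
y*a = 67*(-99) = -6633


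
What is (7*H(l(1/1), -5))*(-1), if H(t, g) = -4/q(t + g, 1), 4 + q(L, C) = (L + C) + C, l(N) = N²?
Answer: -14/3 ≈ -4.6667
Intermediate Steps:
q(L, C) = -4 + L + 2*C (q(L, C) = -4 + ((L + C) + C) = -4 + ((C + L) + C) = -4 + (L + 2*C) = -4 + L + 2*C)
H(t, g) = -4/(-2 + g + t) (H(t, g) = -4/(-4 + (t + g) + 2*1) = -4/(-4 + (g + t) + 2) = -4/(-2 + g + t))
(7*H(l(1/1), -5))*(-1) = (7*(-4/(-2 - 5 + (1/1)²)))*(-1) = (7*(-4/(-2 - 5 + (1*1)²)))*(-1) = (7*(-4/(-2 - 5 + 1²)))*(-1) = (7*(-4/(-2 - 5 + 1)))*(-1) = (7*(-4/(-6)))*(-1) = (7*(-4*(-⅙)))*(-1) = (7*(⅔))*(-1) = (14/3)*(-1) = -14/3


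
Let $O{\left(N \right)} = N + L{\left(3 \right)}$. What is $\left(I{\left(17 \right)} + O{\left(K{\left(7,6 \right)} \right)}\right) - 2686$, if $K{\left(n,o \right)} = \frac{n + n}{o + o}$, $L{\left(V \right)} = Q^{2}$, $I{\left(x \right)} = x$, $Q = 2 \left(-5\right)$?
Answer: $- \frac{15407}{6} \approx -2567.8$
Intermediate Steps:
$Q = -10$
$L{\left(V \right)} = 100$ ($L{\left(V \right)} = \left(-10\right)^{2} = 100$)
$K{\left(n,o \right)} = \frac{n}{o}$ ($K{\left(n,o \right)} = \frac{2 n}{2 o} = 2 n \frac{1}{2 o} = \frac{n}{o}$)
$O{\left(N \right)} = 100 + N$ ($O{\left(N \right)} = N + 100 = 100 + N$)
$\left(I{\left(17 \right)} + O{\left(K{\left(7,6 \right)} \right)}\right) - 2686 = \left(17 + \left(100 + \frac{7}{6}\right)\right) - 2686 = \left(17 + \frac{607}{6}\right) - 2686 = \frac{709}{6} - 2686 = - \frac{15407}{6}$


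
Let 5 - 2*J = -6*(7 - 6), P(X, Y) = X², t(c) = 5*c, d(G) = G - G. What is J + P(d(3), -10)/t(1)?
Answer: 11/2 ≈ 5.5000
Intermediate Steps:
d(G) = 0
J = 11/2 (J = 5/2 - (-3)*(7 - 6) = 5/2 - (-3) = 5/2 - ½*(-6) = 5/2 + 3 = 11/2 ≈ 5.5000)
J + P(d(3), -10)/t(1) = 11/2 + 0²/((5*1)) = 11/2 + 0/5 = 11/2 + 0*(⅕) = 11/2 + 0 = 11/2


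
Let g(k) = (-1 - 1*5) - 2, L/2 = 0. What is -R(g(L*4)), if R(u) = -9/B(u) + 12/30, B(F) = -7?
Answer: -59/35 ≈ -1.6857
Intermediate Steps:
L = 0 (L = 2*0 = 0)
g(k) = -8 (g(k) = (-1 - 5) - 2 = -6 - 2 = -8)
R(u) = 59/35 (R(u) = -9/(-7) + 12/30 = -9*(-1/7) + 12*(1/30) = 9/7 + 2/5 = 59/35)
-R(g(L*4)) = -1*59/35 = -59/35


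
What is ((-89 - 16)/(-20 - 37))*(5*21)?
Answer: 3675/19 ≈ 193.42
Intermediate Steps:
((-89 - 16)/(-20 - 37))*(5*21) = -105/(-57)*105 = -105*(-1/57)*105 = (35/19)*105 = 3675/19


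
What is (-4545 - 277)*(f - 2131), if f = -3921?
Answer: 29182744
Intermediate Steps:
(-4545 - 277)*(f - 2131) = (-4545 - 277)*(-3921 - 2131) = -4822*(-6052) = 29182744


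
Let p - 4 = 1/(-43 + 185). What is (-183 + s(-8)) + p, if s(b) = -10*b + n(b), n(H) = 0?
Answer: -14057/142 ≈ -98.993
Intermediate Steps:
p = 569/142 (p = 4 + 1/(-43 + 185) = 4 + 1/142 = 569/142 ≈ 4.0070)
s(b) = -10*b (s(b) = -10*b + 0 = -10*b)
(-183 + s(-8)) + p = (-183 - 10*(-8)) + 569/142 = (-183 + 80) + 569/142 = -103 + 569/142 = -14057/142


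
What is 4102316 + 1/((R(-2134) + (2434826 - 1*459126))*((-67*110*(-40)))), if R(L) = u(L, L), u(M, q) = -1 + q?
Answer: 2386756009123992001/581806962000 ≈ 4.1023e+6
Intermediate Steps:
R(L) = -1 + L
4102316 + 1/((R(-2134) + (2434826 - 1*459126))*((-67*110*(-40)))) = 4102316 + 1/(((-1 - 2134) + (2434826 - 1*459126))*((-67*110*(-40)))) = 4102316 + 1/((-2135 + (2434826 - 459126))*((-7370*(-40)))) = 4102316 + 1/((-2135 + 1975700)*294800) = 4102316 + (1/294800)/1973565 = 4102316 + (1/1973565)*(1/294800) = 4102316 + 1/581806962000 = 2386756009123992001/581806962000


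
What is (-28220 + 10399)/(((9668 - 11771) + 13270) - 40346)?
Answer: 17821/29179 ≈ 0.61075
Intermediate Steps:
(-28220 + 10399)/(((9668 - 11771) + 13270) - 40346) = -17821/((-2103 + 13270) - 40346) = -17821/(11167 - 40346) = -17821/(-29179) = -17821*(-1/29179) = 17821/29179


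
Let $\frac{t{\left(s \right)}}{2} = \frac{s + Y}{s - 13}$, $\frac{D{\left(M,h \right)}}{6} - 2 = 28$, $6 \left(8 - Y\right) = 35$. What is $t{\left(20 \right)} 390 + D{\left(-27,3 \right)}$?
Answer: $2650$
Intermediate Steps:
$Y = \frac{13}{6}$ ($Y = 8 - \frac{35}{6} = \frac{13}{6} \approx 2.1667$)
$D{\left(M,h \right)} = 180$ ($D{\left(M,h \right)} = 12 + 6 \cdot 28 = 12 + 168 = 180$)
$t{\left(s \right)} = \frac{2 \left(\frac{13}{6} + s\right)}{-13 + s}$ ($t{\left(s \right)} = 2 \frac{s + \frac{13}{6}}{s - 13} = 2 \frac{\frac{13}{6} + s}{-13 + s} = \frac{2 \left(\frac{13}{6} + s\right)}{-13 + s}$)
$t{\left(20 \right)} 390 + D{\left(-27,3 \right)} = \frac{13 + 6 \cdot 20}{3 \left(-13 + 20\right)} 390 + 180 = \frac{13 + 120}{3 \cdot 7} \cdot 390 + 180 = \frac{1}{3} \cdot \frac{1}{7} \cdot 133 \cdot 390 + 180 = \frac{19}{3} \cdot 390 + 180 = 2470 + 180 = 2650$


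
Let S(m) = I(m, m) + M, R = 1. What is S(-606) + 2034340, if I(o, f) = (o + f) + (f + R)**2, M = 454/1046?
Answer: 1254757246/523 ≈ 2.3992e+6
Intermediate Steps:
M = 227/523 (M = 454*(1/1046) = 227/523 ≈ 0.43403)
I(o, f) = f + o + (1 + f)**2 (I(o, f) = (o + f) + (f + 1)**2 = (f + o) + (1 + f)**2 = f + o + (1 + f)**2)
S(m) = 227/523 + (1 + m)**2 + 2*m (S(m) = (m + m + (1 + m)**2) + 227/523 = ((1 + m)**2 + 2*m) + 227/523 = 227/523 + (1 + m)**2 + 2*m)
S(-606) + 2034340 = (750/523 + (-606)**2 + 4*(-606)) + 2034340 = (750/523 + 367236 - 2424) + 2034340 = 190797426/523 + 2034340 = 1254757246/523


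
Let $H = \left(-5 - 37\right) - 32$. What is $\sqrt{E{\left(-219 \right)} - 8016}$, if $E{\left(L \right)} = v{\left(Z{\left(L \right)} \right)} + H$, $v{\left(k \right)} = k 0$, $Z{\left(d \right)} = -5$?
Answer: $i \sqrt{8090} \approx 89.944 i$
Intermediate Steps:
$v{\left(k \right)} = 0$
$H = -74$ ($H = -42 - 32 = -74$)
$E{\left(L \right)} = -74$ ($E{\left(L \right)} = 0 - 74 = -74$)
$\sqrt{E{\left(-219 \right)} - 8016} = \sqrt{-74 - 8016} = \sqrt{-8090} = i \sqrt{8090}$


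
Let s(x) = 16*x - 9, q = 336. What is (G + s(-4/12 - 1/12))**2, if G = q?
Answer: 923521/9 ≈ 1.0261e+5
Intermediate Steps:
G = 336
s(x) = -9 + 16*x
(G + s(-4/12 - 1/12))**2 = (336 + (-9 + 16*(-4/12 - 1/12)))**2 = (336 + (-9 + 16*(-4*1/12 - 1*1/12)))**2 = (336 + (-9 + 16*(-1/3 - 1/12)))**2 = (336 + (-9 + 16*(-5/12)))**2 = (336 + (-9 - 20/3))**2 = (336 - 47/3)**2 = (961/3)**2 = 923521/9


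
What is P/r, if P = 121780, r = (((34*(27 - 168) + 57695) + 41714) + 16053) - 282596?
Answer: -30445/42982 ≈ -0.70832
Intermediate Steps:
r = -171928 (r = (((34*(-141) + 57695) + 41714) + 16053) - 282596 = (((-4794 + 57695) + 41714) + 16053) - 282596 = ((52901 + 41714) + 16053) - 282596 = (94615 + 16053) - 282596 = 110668 - 282596 = -171928)
P/r = 121780/(-171928) = 121780*(-1/171928) = -30445/42982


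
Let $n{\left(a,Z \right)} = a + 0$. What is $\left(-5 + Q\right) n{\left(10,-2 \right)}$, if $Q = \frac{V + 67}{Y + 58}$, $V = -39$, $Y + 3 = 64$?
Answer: $- \frac{810}{17} \approx -47.647$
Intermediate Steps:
$Y = 61$ ($Y = -3 + 64 = 61$)
$n{\left(a,Z \right)} = a$
$Q = \frac{4}{17}$ ($Q = \frac{-39 + 67}{61 + 58} = \frac{28}{119} = 28 \cdot \frac{1}{119} = \frac{4}{17} \approx 0.23529$)
$\left(-5 + Q\right) n{\left(10,-2 \right)} = \left(-5 + \frac{4}{17}\right) 10 = \left(- \frac{81}{17}\right) 10 = - \frac{810}{17}$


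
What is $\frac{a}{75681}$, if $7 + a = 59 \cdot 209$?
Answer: $\frac{4108}{25227} \approx 0.16284$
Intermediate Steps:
$a = 12324$ ($a = -7 + 59 \cdot 209 = -7 + 12331 = 12324$)
$\frac{a}{75681} = \frac{12324}{75681} = 12324 \cdot \frac{1}{75681} = \frac{4108}{25227}$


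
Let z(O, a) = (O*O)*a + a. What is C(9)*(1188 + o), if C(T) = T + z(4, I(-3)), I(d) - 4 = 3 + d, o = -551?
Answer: 49049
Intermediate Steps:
I(d) = 7 + d (I(d) = 4 + (3 + d) = 7 + d)
z(O, a) = a + a*O² (z(O, a) = O²*a + a = a*O² + a = a + a*O²)
C(T) = 68 + T (C(T) = T + (7 - 3)*(1 + 4²) = T + 4*(1 + 16) = T + 4*17 = T + 68 = 68 + T)
C(9)*(1188 + o) = (68 + 9)*(1188 - 551) = 77*637 = 49049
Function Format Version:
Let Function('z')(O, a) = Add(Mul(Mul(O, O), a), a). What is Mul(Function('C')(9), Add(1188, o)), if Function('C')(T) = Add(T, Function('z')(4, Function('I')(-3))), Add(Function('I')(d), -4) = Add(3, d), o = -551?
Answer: 49049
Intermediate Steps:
Function('I')(d) = Add(7, d) (Function('I')(d) = Add(4, Add(3, d)) = Add(7, d))
Function('z')(O, a) = Add(a, Mul(a, Pow(O, 2))) (Function('z')(O, a) = Add(Mul(Pow(O, 2), a), a) = Add(Mul(a, Pow(O, 2)), a) = Add(a, Mul(a, Pow(O, 2))))
Function('C')(T) = Add(68, T) (Function('C')(T) = Add(T, Mul(Add(7, -3), Add(1, Pow(4, 2)))) = Add(T, Mul(4, Add(1, 16))) = Add(T, Mul(4, 17)) = Add(T, 68) = Add(68, T))
Mul(Function('C')(9), Add(1188, o)) = Mul(Add(68, 9), Add(1188, -551)) = Mul(77, 637) = 49049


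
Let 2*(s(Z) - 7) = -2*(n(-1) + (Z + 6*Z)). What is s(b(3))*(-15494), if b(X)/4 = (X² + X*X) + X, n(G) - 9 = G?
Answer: 9125966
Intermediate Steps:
n(G) = 9 + G
b(X) = 4*X + 8*X² (b(X) = 4*((X² + X*X) + X) = 4*((X² + X²) + X) = 4*(2*X² + X) = 4*(X + 2*X²) = 4*X + 8*X²)
s(Z) = -1 - 7*Z (s(Z) = 7 + (-2*((9 - 1) + (Z + 6*Z)))/2 = 7 + (-2*(8 + 7*Z))/2 = 7 + (-16 - 14*Z)/2 = 7 + (-8 - 7*Z) = -1 - 7*Z)
s(b(3))*(-15494) = (-1 - 28*3*(1 + 2*3))*(-15494) = (-1 - 28*3*(1 + 6))*(-15494) = (-1 - 28*3*7)*(-15494) = (-1 - 7*84)*(-15494) = (-1 - 588)*(-15494) = -589*(-15494) = 9125966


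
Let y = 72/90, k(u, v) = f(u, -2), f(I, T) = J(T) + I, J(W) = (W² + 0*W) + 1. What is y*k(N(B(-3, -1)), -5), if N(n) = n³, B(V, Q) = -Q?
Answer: 24/5 ≈ 4.8000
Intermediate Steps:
J(W) = 1 + W² (J(W) = (W² + 0) + 1 = W² + 1 = 1 + W²)
f(I, T) = 1 + I + T² (f(I, T) = (1 + T²) + I = 1 + I + T²)
k(u, v) = 5 + u (k(u, v) = 1 + u + (-2)² = 1 + u + 4 = 5 + u)
y = ⅘ (y = 72*(1/90) = ⅘ ≈ 0.80000)
y*k(N(B(-3, -1)), -5) = 4*(5 + (-1*(-1))³)/5 = 4*(5 + 1³)/5 = 4*(5 + 1)/5 = (⅘)*6 = 24/5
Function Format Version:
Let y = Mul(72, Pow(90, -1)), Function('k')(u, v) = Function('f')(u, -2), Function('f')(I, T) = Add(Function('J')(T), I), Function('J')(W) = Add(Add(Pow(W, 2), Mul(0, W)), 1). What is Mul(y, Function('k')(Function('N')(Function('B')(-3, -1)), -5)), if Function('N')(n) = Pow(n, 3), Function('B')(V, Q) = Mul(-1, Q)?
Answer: Rational(24, 5) ≈ 4.8000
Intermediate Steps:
Function('J')(W) = Add(1, Pow(W, 2)) (Function('J')(W) = Add(Add(Pow(W, 2), 0), 1) = Add(Pow(W, 2), 1) = Add(1, Pow(W, 2)))
Function('f')(I, T) = Add(1, I, Pow(T, 2)) (Function('f')(I, T) = Add(Add(1, Pow(T, 2)), I) = Add(1, I, Pow(T, 2)))
Function('k')(u, v) = Add(5, u) (Function('k')(u, v) = Add(1, u, Pow(-2, 2)) = Add(1, u, 4) = Add(5, u))
y = Rational(4, 5) (y = Mul(72, Rational(1, 90)) = Rational(4, 5) ≈ 0.80000)
Mul(y, Function('k')(Function('N')(Function('B')(-3, -1)), -5)) = Mul(Rational(4, 5), Add(5, Pow(Mul(-1, -1), 3))) = Mul(Rational(4, 5), Add(5, Pow(1, 3))) = Mul(Rational(4, 5), Add(5, 1)) = Mul(Rational(4, 5), 6) = Rational(24, 5)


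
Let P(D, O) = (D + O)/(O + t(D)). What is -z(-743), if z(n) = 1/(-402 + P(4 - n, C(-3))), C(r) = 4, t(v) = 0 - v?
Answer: 743/299437 ≈ 0.0024813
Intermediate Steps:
t(v) = -v
P(D, O) = (D + O)/(O - D)
z(n) = 1/(-402 - (-8 + n)/n) (z(n) = 1/(-402 + (-(4 - n) - 1*4)/((4 - n) - 1*4)) = 1/(-402 + ((-4 + n) - 4)/((4 - n) - 4)) = 1/(-402 + (-8 + n)/((-n))) = 1/(-402 + (-1/n)*(-8 + n)) = 1/(-402 - (-8 + n)/n))
-z(-743) = -(-1)*(-743)/(-8 + 403*(-743)) = -(-1)*(-743)/(-8 - 299429) = -(-1)*(-743)/(-299437) = -(-1)*(-743)*(-1)/299437 = -1*(-743/299437) = 743/299437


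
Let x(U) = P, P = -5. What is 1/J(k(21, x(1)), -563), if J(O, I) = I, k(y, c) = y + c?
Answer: -1/563 ≈ -0.0017762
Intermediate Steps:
x(U) = -5
k(y, c) = c + y
1/J(k(21, x(1)), -563) = 1/(-563) = -1/563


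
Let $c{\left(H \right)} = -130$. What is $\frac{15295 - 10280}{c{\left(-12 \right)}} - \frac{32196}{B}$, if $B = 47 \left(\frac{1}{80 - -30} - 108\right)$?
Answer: $- \frac{467907379}{14516138} \approx -32.234$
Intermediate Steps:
$B = - \frac{558313}{110}$ ($B = 47 \left(\frac{1}{80 + 30} - 108\right) = 47 \left(\frac{1}{110} - 108\right) = 47 \left(- \frac{11879}{110}\right) = - \frac{558313}{110} \approx -5075.6$)
$\frac{15295 - 10280}{c{\left(-12 \right)}} - \frac{32196}{B} = \frac{15295 - 10280}{-130} - \frac{32196}{- \frac{558313}{110}} = 5015 \left(- \frac{1}{130}\right) - - \frac{3541560}{558313} = - \frac{1003}{26} + \frac{3541560}{558313} = - \frac{467907379}{14516138}$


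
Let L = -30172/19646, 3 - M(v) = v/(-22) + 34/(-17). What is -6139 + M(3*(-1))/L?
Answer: -9753761/1588 ≈ -6142.2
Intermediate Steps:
M(v) = 5 + v/22 (M(v) = 3 - (v/(-22) + 34/(-17)) = 3 - (v*(-1/22) + 34*(-1/17)) = 3 - (-v/22 - 2) = 3 - (-2 - v/22) = 3 + (2 + v/22) = 5 + v/22)
L = -794/517 (L = -30172*1/19646 = -794/517 ≈ -1.5358)
-6139 + M(3*(-1))/L = -6139 + (5 + (3*(-1))/22)/(-794/517) = -6139 + (5 + (1/22)*(-3))*(-517/794) = -6139 + (5 - 3/22)*(-517/794) = -6139 + (107/22)*(-517/794) = -6139 - 5029/1588 = -9753761/1588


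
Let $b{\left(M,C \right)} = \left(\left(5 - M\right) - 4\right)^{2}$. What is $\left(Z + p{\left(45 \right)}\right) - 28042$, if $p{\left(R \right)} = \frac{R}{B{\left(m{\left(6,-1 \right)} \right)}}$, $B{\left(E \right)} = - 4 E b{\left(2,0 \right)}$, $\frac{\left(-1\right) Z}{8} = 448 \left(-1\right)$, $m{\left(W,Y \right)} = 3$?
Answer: $- \frac{97847}{4} \approx -24462.0$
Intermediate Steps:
$Z = 3584$ ($Z = - 8 \cdot 448 \left(-1\right) = \left(-8\right) \left(-448\right) = 3584$)
$b{\left(M,C \right)} = \left(1 - M\right)^{2}$
$B{\left(E \right)} = - 4 E$ ($B{\left(E \right)} = - 4 E \left(-1 + 2\right)^{2} = - 4 E 1^{2} = - 4 E 1 = - 4 E$)
$p{\left(R \right)} = - \frac{R}{12}$ ($p{\left(R \right)} = \frac{R}{\left(-4\right) 3} = \frac{R}{-12} = R \left(- \frac{1}{12}\right) = - \frac{R}{12}$)
$\left(Z + p{\left(45 \right)}\right) - 28042 = \left(3584 - \frac{15}{4}\right) - 28042 = \frac{14321}{4} - 28042 = - \frac{97847}{4}$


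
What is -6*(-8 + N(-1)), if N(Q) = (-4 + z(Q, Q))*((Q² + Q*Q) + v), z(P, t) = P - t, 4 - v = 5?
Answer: 72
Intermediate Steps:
v = -1 (v = 4 - 1*5 = 4 - 5 = -1)
N(Q) = 4 - 8*Q² (N(Q) = (-4 + (Q - Q))*((Q² + Q*Q) - 1) = (-4 + 0)*((Q² + Q²) - 1) = -4*(2*Q² - 1) = -4*(-1 + 2*Q²) = 4 - 8*Q²)
-6*(-8 + N(-1)) = -6*(-8 + (4 - 8*(-1)²)) = -6*(-8 + (4 - 8*1)) = -6*(-8 + (4 - 8)) = -6*(-8 - 4) = -6*(-12) = 72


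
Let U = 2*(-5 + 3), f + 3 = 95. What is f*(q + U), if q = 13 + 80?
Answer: 8188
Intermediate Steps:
f = 92 (f = -3 + 95 = 92)
q = 93
U = -4 (U = 2*(-2) = -4)
f*(q + U) = 92*(93 - 4) = 92*89 = 8188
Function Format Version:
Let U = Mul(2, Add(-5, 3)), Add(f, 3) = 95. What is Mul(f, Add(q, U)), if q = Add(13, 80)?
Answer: 8188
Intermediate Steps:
f = 92 (f = Add(-3, 95) = 92)
q = 93
U = -4 (U = Mul(2, -2) = -4)
Mul(f, Add(q, U)) = Mul(92, Add(93, -4)) = Mul(92, 89) = 8188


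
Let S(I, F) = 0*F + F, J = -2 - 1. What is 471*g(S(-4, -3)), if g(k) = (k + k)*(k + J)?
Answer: 16956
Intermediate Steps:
J = -3
S(I, F) = F (S(I, F) = 0 + F = F)
g(k) = 2*k*(-3 + k) (g(k) = (k + k)*(k - 3) = (2*k)*(-3 + k) = 2*k*(-3 + k))
471*g(S(-4, -3)) = 471*(2*(-3)*(-3 - 3)) = 471*(2*(-3)*(-6)) = 471*36 = 16956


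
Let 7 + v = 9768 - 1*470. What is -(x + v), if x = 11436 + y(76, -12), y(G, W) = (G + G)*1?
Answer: -20879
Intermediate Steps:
v = 9291 (v = -7 + (9768 - 1*470) = -7 + (9768 - 470) = -7 + 9298 = 9291)
y(G, W) = 2*G (y(G, W) = (2*G)*1 = 2*G)
x = 11588 (x = 11436 + 2*76 = 11436 + 152 = 11588)
-(x + v) = -(11588 + 9291) = -1*20879 = -20879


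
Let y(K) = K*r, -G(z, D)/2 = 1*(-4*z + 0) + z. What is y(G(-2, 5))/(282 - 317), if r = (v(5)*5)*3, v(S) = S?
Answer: 180/7 ≈ 25.714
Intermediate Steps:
r = 75 (r = (5*5)*3 = 25*3 = 75)
G(z, D) = 6*z (G(z, D) = -2*(1*(-4*z + 0) + z) = -2*(1*(-4*z) + z) = -2*(-4*z + z) = -(-6)*z = 6*z)
y(K) = 75*K (y(K) = K*75 = 75*K)
y(G(-2, 5))/(282 - 317) = (75*(6*(-2)))/(282 - 317) = (75*(-12))/(-35) = -1/35*(-900) = 180/7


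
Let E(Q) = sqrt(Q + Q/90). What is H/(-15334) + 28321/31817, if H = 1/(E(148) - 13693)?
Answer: 3664151557190908939/4116461617575856538 + 3*sqrt(33670)/129379313498314 ≈ 0.89012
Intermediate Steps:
E(Q) = sqrt(910)*sqrt(Q)/30 (E(Q) = sqrt(Q + Q*(1/90)) = sqrt(Q + Q/90) = sqrt(91*Q/90) = sqrt(910)*sqrt(Q)/30)
H = 1/(-13693 + sqrt(33670)/15) (H = 1/(sqrt(910)*sqrt(148)/30 - 13693) = 1/(sqrt(910)*(2*sqrt(37))/30 - 13693) = 1/(sqrt(33670)/15 - 13693) = 1/(-13693 + sqrt(33670)/15) ≈ -7.3095e-5)
H/(-15334) + 28321/31817 = (-616185/8437414471 - 3*sqrt(33670)/8437414471)/(-15334) + 28321/31817 = (-616185/8437414471 - 3*sqrt(33670)/8437414471)*(-1/15334) + 28321*(1/31817) = (616185/129379313498314 + 3*sqrt(33670)/129379313498314) + 28321/31817 = 3664151557190908939/4116461617575856538 + 3*sqrt(33670)/129379313498314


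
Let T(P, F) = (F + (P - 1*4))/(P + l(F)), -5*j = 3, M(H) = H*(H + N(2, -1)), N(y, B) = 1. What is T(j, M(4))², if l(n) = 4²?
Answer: 1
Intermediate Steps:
M(H) = H*(1 + H) (M(H) = H*(H + 1) = H*(1 + H))
l(n) = 16
j = -⅗ (j = -⅕*3 = -⅗ ≈ -0.60000)
T(P, F) = (-4 + F + P)/(16 + P) (T(P, F) = (F + (P - 1*4))/(P + 16) = (F + (P - 4))/(16 + P) = (F + (-4 + P))/(16 + P) = (-4 + F + P)/(16 + P))
T(j, M(4))² = ((-4 + 4*(1 + 4) - ⅗)/(16 - ⅗))² = ((-4 + 4*5 - ⅗)/(77/5))² = (5*(-4 + 20 - ⅗)/77)² = ((5/77)*(77/5))² = 1² = 1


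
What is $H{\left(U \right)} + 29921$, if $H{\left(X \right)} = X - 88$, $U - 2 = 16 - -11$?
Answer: $29862$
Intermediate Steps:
$U = 29$ ($U = 2 + \left(16 - -11\right) = 2 + \left(16 + 11\right) = 2 + 27 = 29$)
$H{\left(X \right)} = -88 + X$ ($H{\left(X \right)} = X - 88 = -88 + X$)
$H{\left(U \right)} + 29921 = \left(-88 + 29\right) + 29921 = -59 + 29921 = 29862$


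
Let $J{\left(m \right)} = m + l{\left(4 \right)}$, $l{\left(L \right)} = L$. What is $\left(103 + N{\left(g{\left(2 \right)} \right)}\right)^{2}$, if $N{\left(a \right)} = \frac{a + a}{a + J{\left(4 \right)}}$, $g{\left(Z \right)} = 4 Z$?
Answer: $10816$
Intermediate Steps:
$J{\left(m \right)} = 4 + m$ ($J{\left(m \right)} = m + 4 = 4 + m$)
$N{\left(a \right)} = \frac{2 a}{8 + a}$ ($N{\left(a \right)} = \frac{a + a}{a + \left(4 + 4\right)} = \frac{2 a}{a + 8} = \frac{2 a}{8 + a}$)
$\left(103 + N{\left(g{\left(2 \right)} \right)}\right)^{2} = \left(103 + \frac{2 \cdot 4 \cdot 2}{8 + 4 \cdot 2}\right)^{2} = \left(103 + 2 \cdot 8 \frac{1}{8 + 8}\right)^{2} = \left(103 + 2 \cdot 8 \cdot \frac{1}{16}\right)^{2} = \left(103 + 1\right)^{2} = 104^{2} = 10816$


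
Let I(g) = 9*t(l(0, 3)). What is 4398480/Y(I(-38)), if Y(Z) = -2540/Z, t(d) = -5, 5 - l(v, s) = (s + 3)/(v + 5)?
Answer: 9896580/127 ≈ 77926.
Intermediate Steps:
l(v, s) = 5 - (3 + s)/(5 + v) (l(v, s) = 5 - (s + 3)/(v + 5) = 5 - (3 + s)/(5 + v))
I(g) = -45 (I(g) = 9*(-5) = -45)
4398480/Y(I(-38)) = 4398480/((-2540/(-45))) = 4398480/((-2540*(-1/45))) = 4398480/(508/9) = 4398480*(9/508) = 9896580/127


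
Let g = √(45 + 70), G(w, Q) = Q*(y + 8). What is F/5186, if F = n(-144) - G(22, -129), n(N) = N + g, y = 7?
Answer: 1791/5186 + √115/5186 ≈ 0.34742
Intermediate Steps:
G(w, Q) = 15*Q (G(w, Q) = Q*(7 + 8) = Q*15 = 15*Q)
g = √115 ≈ 10.724
n(N) = N + √115
F = 1791 + √115 (F = (-144 + √115) - 15*(-129) = (-144 + √115) - 1*(-1935) = (-144 + √115) + 1935 = 1791 + √115 ≈ 1801.7)
F/5186 = (1791 + √115)/5186 = (1791 + √115)*(1/5186) = 1791/5186 + √115/5186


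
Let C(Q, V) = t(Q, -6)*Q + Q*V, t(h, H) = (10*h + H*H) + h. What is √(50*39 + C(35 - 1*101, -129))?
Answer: 2*√14001 ≈ 236.65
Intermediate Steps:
t(h, H) = H² + 11*h (t(h, H) = (10*h + H²) + h = (H² + 10*h) + h = H² + 11*h)
C(Q, V) = Q*V + Q*(36 + 11*Q) (C(Q, V) = ((-6)² + 11*Q)*Q + Q*V = (36 + 11*Q)*Q + Q*V = Q*(36 + 11*Q) + Q*V = Q*V + Q*(36 + 11*Q))
√(50*39 + C(35 - 1*101, -129)) = √(50*39 + (35 - 1*101)*(36 - 129 + 11*(35 - 1*101))) = √(1950 + (35 - 101)*(36 - 129 + 11*(35 - 101))) = √(1950 - 66*(36 - 129 + 11*(-66))) = √(1950 - 66*(36 - 129 - 726)) = √(1950 - 66*(-819)) = √(1950 + 54054) = √56004 = 2*√14001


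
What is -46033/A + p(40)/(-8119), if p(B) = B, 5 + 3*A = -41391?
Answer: 1119569941/336094124 ≈ 3.3311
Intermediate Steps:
A = -41396/3 (A = -5/3 + (⅓)*(-41391) = -5/3 - 13797 = -41396/3 ≈ -13799.)
-46033/A + p(40)/(-8119) = -46033/(-41396/3) + 40/(-8119) = -46033*(-3/41396) + 40*(-1/8119) = 138099/41396 - 40/8119 = 1119569941/336094124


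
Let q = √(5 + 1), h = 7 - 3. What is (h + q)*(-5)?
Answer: -20 - 5*√6 ≈ -32.247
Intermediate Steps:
h = 4
q = √6 ≈ 2.4495
(h + q)*(-5) = (4 + √6)*(-5) = -20 - 5*√6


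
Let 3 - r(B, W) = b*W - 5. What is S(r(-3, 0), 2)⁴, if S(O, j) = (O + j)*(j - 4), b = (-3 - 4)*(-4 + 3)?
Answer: 160000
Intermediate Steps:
b = 7 (b = -7*(-1) = 7)
r(B, W) = 8 - 7*W (r(B, W) = 3 - (7*W - 5) = 3 - (-5 + 7*W) = 3 + (5 - 7*W) = 8 - 7*W)
S(O, j) = (-4 + j)*(O + j) (S(O, j) = (O + j)*(-4 + j) = (-4 + j)*(O + j))
S(r(-3, 0), 2)⁴ = (2² - 4*(8 - 7*0) - 4*2 + (8 - 7*0)*2)⁴ = (4 - 4*(8 + 0) - 8 + (8 + 0)*2)⁴ = (4 - 4*8 - 8 + 8*2)⁴ = (4 - 32 - 8 + 16)⁴ = (-20)⁴ = 160000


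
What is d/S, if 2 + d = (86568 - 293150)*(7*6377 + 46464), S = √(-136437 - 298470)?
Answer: 6273413316*I*√48323/48323 ≈ 2.8538e+7*I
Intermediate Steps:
S = 3*I*√48323 (S = √(-434907) = 3*I*√48323 ≈ 659.47*I)
d = -18820239948 (d = -2 + (86568 - 293150)*(7*6377 + 46464) = -2 - 206582*(44639 + 46464) = -2 - 206582*91103 = -2 - 18820239946 = -18820239948)
d/S = -18820239948*(-I*√48323/144969) = -(-6273413316)*I*√48323/48323 = 6273413316*I*√48323/48323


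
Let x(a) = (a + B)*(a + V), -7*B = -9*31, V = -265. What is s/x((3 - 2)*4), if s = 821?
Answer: -5747/80127 ≈ -0.071724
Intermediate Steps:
B = 279/7 (B = -(-9)*31/7 = -⅐*(-279) = 279/7 ≈ 39.857)
x(a) = (-265 + a)*(279/7 + a) (x(a) = (a + 279/7)*(a - 265) = (279/7 + a)*(-265 + a) = (-265 + a)*(279/7 + a))
s/x((3 - 2)*4) = 821/(-73935/7 + ((3 - 2)*4)² - 1576*(3 - 2)*4/7) = 821/(-73935/7 + (1*4)² - 1576*4/7) = 821/(-73935/7 + 4² - 1576/7*4) = 821/(-73935/7 + 16 - 6304/7) = 821/(-80127/7) = 821*(-7/80127) = -5747/80127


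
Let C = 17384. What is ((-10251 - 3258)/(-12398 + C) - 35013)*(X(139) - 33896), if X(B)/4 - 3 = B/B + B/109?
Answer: 35813536301946/30193 ≈ 1.1862e+9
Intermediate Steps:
X(B) = 16 + 4*B/109 (X(B) = 12 + 4*(B/B + B/109) = 12 + 4*(1 + B*(1/109)) = 12 + 4*(1 + B/109) = 12 + (4 + 4*B/109) = 16 + 4*B/109)
((-10251 - 3258)/(-12398 + C) - 35013)*(X(139) - 33896) = ((-10251 - 3258)/(-12398 + 17384) - 35013)*((16 + (4/109)*139) - 33896) = (-13509/4986 - 35013)*((16 + 556/109) - 33896) = (-13509*1/4986 - 35013)*(2300/109 - 33896) = (-1501/554 - 35013)*(-3692364/109) = -19398703/554*(-3692364/109) = 35813536301946/30193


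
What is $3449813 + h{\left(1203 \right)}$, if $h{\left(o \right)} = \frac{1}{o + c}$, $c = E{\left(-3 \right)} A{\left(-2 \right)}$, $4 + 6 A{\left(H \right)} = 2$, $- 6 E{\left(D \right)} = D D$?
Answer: $\frac{8303699893}{2407} \approx 3.4498 \cdot 10^{6}$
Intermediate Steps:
$E{\left(D \right)} = - \frac{D^{2}}{6}$ ($E{\left(D \right)} = - \frac{D D}{6} = - \frac{D^{2}}{6}$)
$A{\left(H \right)} = - \frac{1}{3}$ ($A{\left(H \right)} = - \frac{2}{3} + \frac{1}{6} \cdot 2 = - \frac{2}{3} + \frac{1}{3} = - \frac{1}{3}$)
$c = \frac{1}{2}$ ($c = - \frac{\left(-3\right)^{2}}{6} \left(- \frac{1}{3}\right) = \left(- \frac{1}{6}\right) 9 \left(- \frac{1}{3}\right) = \left(- \frac{3}{2}\right) \left(- \frac{1}{3}\right) = \frac{1}{2} \approx 0.5$)
$h{\left(o \right)} = \frac{1}{\frac{1}{2} + o}$ ($h{\left(o \right)} = \frac{1}{o + \frac{1}{2}} = \frac{1}{\frac{1}{2} + o}$)
$3449813 + h{\left(1203 \right)} = 3449813 + \frac{2}{1 + 2 \cdot 1203} = 3449813 + \frac{2}{1 + 2406} = 3449813 + \frac{2}{2407} = \frac{8303699893}{2407}$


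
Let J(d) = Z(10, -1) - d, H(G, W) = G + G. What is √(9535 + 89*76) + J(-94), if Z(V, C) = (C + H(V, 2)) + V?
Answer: 123 + 3*√1811 ≈ 250.67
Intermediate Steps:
H(G, W) = 2*G
Z(V, C) = C + 3*V (Z(V, C) = (C + 2*V) + V = C + 3*V)
J(d) = 29 - d (J(d) = (-1 + 3*10) - d = (-1 + 30) - d = 29 - d)
√(9535 + 89*76) + J(-94) = √(9535 + 89*76) + (29 - 1*(-94)) = √(9535 + 6764) + (29 + 94) = √16299 + 123 = 3*√1811 + 123 = 123 + 3*√1811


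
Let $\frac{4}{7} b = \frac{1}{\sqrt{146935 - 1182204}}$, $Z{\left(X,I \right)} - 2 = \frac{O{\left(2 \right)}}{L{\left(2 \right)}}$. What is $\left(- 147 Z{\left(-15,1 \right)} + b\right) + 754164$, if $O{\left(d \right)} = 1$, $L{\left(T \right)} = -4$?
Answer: $\frac{3015627}{4} - \frac{7 i \sqrt{1035269}}{4141076} \approx 7.5391 \cdot 10^{5} - 0.0017199 i$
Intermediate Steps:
$Z{\left(X,I \right)} = \frac{7}{4}$ ($Z{\left(X,I \right)} = 2 + 1 \frac{1}{-4} = 2 + 1 \left(- \frac{1}{4}\right) = 2 - \frac{1}{4} = \frac{7}{4}$)
$b = - \frac{7 i \sqrt{1035269}}{4141076}$ ($b = \frac{7}{4 \sqrt{146935 - 1182204}} = \frac{7}{4 \sqrt{-1035269}} = \frac{7}{4 i \sqrt{1035269}} = \frac{7 \left(- \frac{i \sqrt{1035269}}{1035269}\right)}{4} = - \frac{7 i \sqrt{1035269}}{4141076} \approx - 0.0017199 i$)
$\left(- 147 Z{\left(-15,1 \right)} + b\right) + 754164 = \left(\left(-147\right) \frac{7}{4} - \frac{7 i \sqrt{1035269}}{4141076}\right) + 754164 = \left(- \frac{1029}{4} - \frac{7 i \sqrt{1035269}}{4141076}\right) + 754164 = \frac{3015627}{4} - \frac{7 i \sqrt{1035269}}{4141076}$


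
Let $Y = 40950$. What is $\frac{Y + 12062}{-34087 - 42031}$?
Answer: $- \frac{26506}{38059} \approx -0.69645$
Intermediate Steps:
$\frac{Y + 12062}{-34087 - 42031} = \frac{40950 + 12062}{-34087 - 42031} = \frac{53012}{-76118} = 53012 \left(- \frac{1}{76118}\right) = - \frac{26506}{38059}$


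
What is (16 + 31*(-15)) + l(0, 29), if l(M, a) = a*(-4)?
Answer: -565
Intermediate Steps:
l(M, a) = -4*a
(16 + 31*(-15)) + l(0, 29) = (16 + 31*(-15)) - 4*29 = (16 - 465) - 116 = -449 - 116 = -565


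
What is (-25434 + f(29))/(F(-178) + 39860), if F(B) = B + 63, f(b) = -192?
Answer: -25626/39745 ≈ -0.64476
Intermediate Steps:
F(B) = 63 + B
(-25434 + f(29))/(F(-178) + 39860) = (-25434 - 192)/((63 - 178) + 39860) = -25626/(-115 + 39860) = -25626/39745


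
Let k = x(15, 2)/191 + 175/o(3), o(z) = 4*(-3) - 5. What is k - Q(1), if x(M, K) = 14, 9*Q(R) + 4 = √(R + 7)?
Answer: -285695/29223 - 2*√2/9 ≈ -10.091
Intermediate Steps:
o(z) = -17 (o(z) = -12 - 5 = -17)
Q(R) = -4/9 + √(7 + R)/9 (Q(R) = -4/9 + √(R + 7)/9 = -4/9 + √(7 + R)/9)
k = -33187/3247 (k = 14/191 + 175/(-17) = 14*(1/191) + 175*(-1/17) = 14/191 - 175/17 = -33187/3247 ≈ -10.221)
k - Q(1) = -33187/3247 - (-4/9 + √(7 + 1)/9) = -33187/3247 - (-4/9 + √8/9) = -33187/3247 - (-4/9 + (2*√2)/9) = -33187/3247 - (-4/9 + 2*√2/9) = -33187/3247 + (4/9 - 2*√2/9) = -285695/29223 - 2*√2/9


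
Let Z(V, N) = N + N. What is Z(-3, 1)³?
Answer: 8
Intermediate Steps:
Z(V, N) = 2*N
Z(-3, 1)³ = (2*1)³ = 2³ = 8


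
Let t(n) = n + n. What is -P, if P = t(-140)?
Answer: 280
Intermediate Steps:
t(n) = 2*n
P = -280 (P = 2*(-140) = -280)
-P = -1*(-280) = 280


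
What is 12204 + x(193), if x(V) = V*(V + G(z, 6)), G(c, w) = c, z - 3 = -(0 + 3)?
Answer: 49453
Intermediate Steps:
z = 0 (z = 3 - (0 + 3) = 3 - 1*3 = 3 - 3 = 0)
x(V) = V**2 (x(V) = V*(V + 0) = V*V = V**2)
12204 + x(193) = 12204 + 193**2 = 12204 + 37249 = 49453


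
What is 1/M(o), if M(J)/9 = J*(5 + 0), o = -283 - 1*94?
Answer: -1/16965 ≈ -5.8945e-5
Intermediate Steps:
o = -377 (o = -283 - 94 = -377)
M(J) = 45*J (M(J) = 9*(J*(5 + 0)) = 9*(J*5) = 9*(5*J) = 45*J)
1/M(o) = 1/(45*(-377)) = 1/(-16965) = -1/16965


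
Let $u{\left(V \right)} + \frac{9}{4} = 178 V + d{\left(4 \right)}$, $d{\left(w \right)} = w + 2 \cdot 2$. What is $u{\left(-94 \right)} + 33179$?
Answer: $\frac{65811}{4} \approx 16453.0$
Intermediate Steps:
$d{\left(w \right)} = 4 + w$ ($d{\left(w \right)} = w + 4 = 4 + w$)
$u{\left(V \right)} = \frac{23}{4} + 178 V$ ($u{\left(V \right)} = - \frac{9}{4} + \left(178 V + \left(4 + 4\right)\right) = - \frac{9}{4} + \left(178 V + 8\right) = - \frac{9}{4} + \left(8 + 178 V\right) = \frac{23}{4} + 178 V$)
$u{\left(-94 \right)} + 33179 = \left(\frac{23}{4} + 178 \left(-94\right)\right) + 33179 = \left(\frac{23}{4} - 16732\right) + 33179 = - \frac{66905}{4} + 33179 = \frac{65811}{4}$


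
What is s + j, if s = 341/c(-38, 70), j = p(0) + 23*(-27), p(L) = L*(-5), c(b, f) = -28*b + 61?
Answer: -698284/1125 ≈ -620.70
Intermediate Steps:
c(b, f) = 61 - 28*b
p(L) = -5*L
j = -621 (j = -5*0 + 23*(-27) = 0 - 621 = -621)
s = 341/1125 (s = 341/(61 - 28*(-38)) = 341/(61 + 1064) = 341/1125 ≈ 0.30311)
s + j = 341/1125 - 621 = -698284/1125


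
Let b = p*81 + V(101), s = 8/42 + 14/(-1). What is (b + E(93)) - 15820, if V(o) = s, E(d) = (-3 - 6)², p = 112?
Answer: -140297/21 ≈ -6680.8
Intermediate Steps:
E(d) = 81 (E(d) = (-9)² = 81)
s = -290/21 (s = 8*(1/42) + 14*(-1) = 4/21 - 14 = -290/21 ≈ -13.810)
V(o) = -290/21
b = 190222/21 (b = 112*81 - 290/21 = 9072 - 290/21 = 190222/21 ≈ 9058.2)
(b + E(93)) - 15820 = (190222/21 + 81) - 15820 = 191923/21 - 15820 = -140297/21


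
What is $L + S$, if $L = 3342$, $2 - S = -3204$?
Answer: $6548$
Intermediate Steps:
$S = 3206$ ($S = 2 - -3204 = 2 + 3204 = 3206$)
$L + S = 3342 + 3206 = 6548$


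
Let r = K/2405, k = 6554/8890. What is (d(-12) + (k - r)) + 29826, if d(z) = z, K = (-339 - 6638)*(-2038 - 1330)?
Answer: 42855051363/2138045 ≈ 20044.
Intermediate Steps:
K = 23498536 (K = -6977*(-3368) = 23498536)
k = 3277/4445 (k = 6554*(1/8890) = 3277/4445 ≈ 0.73723)
r = 23498536/2405 ≈ 9770.7
(d(-12) + (k - r)) + 29826 = (-12 + (3277/4445 - 1*23498536/2405)) + 29826 = (-12 + (3277/4445 - 23498536/2405)) + 29826 = (-12 - 20888622267/2138045) + 29826 = -20914278807/2138045 + 29826 = 42855051363/2138045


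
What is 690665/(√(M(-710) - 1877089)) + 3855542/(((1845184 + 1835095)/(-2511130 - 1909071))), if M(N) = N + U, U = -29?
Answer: -17042270603942/3680279 - 690665*I*√469457/938914 ≈ -4.6307e+6 - 504.01*I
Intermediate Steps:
M(N) = -29 + N (M(N) = N - 29 = -29 + N)
690665/(√(M(-710) - 1877089)) + 3855542/(((1845184 + 1835095)/(-2511130 - 1909071))) = 690665/(√((-29 - 710) - 1877089)) + 3855542/(((1845184 + 1835095)/(-2511130 - 1909071))) = 690665/(√(-739 - 1877089)) + 3855542/((3680279/(-4420201))) = 690665/(√(-1877828)) + 3855542/((3680279*(-1/4420201))) = 690665/((2*I*√469457)) + 3855542/(-3680279/4420201) = 690665*(-I*√469457/938914) + 3855542*(-4420201/3680279) = -690665*I*√469457/938914 - 17042270603942/3680279 = -17042270603942/3680279 - 690665*I*√469457/938914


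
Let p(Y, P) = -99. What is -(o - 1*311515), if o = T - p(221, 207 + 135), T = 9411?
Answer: 302005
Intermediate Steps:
o = 9510 (o = 9411 - 1*(-99) = 9411 + 99 = 9510)
-(o - 1*311515) = -(9510 - 1*311515) = -(9510 - 311515) = -1*(-302005) = 302005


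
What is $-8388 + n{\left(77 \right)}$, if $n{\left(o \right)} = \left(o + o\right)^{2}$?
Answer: $15328$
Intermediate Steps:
$n{\left(o \right)} = 4 o^{2}$ ($n{\left(o \right)} = \left(2 o\right)^{2} = 4 o^{2}$)
$-8388 + n{\left(77 \right)} = -8388 + 4 \cdot 77^{2} = -8388 + 4 \cdot 5929 = -8388 + 23716 = 15328$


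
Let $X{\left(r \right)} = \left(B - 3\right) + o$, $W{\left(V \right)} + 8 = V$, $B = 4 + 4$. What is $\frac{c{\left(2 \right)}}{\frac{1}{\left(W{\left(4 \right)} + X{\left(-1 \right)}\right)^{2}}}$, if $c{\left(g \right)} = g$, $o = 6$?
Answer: $98$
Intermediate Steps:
$B = 8$
$W{\left(V \right)} = -8 + V$
$X{\left(r \right)} = 11$ ($X{\left(r \right)} = \left(8 - 3\right) + 6 = 5 + 6 = 11$)
$\frac{c{\left(2 \right)}}{\frac{1}{\left(W{\left(4 \right)} + X{\left(-1 \right)}\right)^{2}}} = \frac{2}{\frac{1}{\left(\left(-8 + 4\right) + 11\right)^{2}}} = \frac{2}{\frac{1}{\left(-4 + 11\right)^{2}}} = \frac{2}{\frac{1}{7^{2}}} = \frac{2}{\frac{1}{49}} = 2 \frac{1}{\frac{1}{49}} = 2 \cdot 49 = 98$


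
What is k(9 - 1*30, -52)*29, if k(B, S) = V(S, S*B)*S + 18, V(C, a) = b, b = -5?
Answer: 8062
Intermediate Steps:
V(C, a) = -5
k(B, S) = 18 - 5*S (k(B, S) = -5*S + 18 = 18 - 5*S)
k(9 - 1*30, -52)*29 = (18 - 5*(-52))*29 = (18 + 260)*29 = 278*29 = 8062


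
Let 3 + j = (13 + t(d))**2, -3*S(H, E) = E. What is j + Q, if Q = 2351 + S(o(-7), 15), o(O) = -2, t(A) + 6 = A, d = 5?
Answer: 2487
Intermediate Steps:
t(A) = -6 + A
S(H, E) = -E/3
Q = 2346 (Q = 2351 - 1/3*15 = 2351 - 5 = 2346)
j = 141 (j = -3 + (13 + (-6 + 5))**2 = -3 + (13 - 1)**2 = -3 + 12**2 = -3 + 144 = 141)
j + Q = 141 + 2346 = 2487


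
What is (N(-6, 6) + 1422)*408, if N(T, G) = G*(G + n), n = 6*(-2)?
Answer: 565488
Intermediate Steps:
n = -12
N(T, G) = G*(-12 + G) (N(T, G) = G*(G - 12) = G*(-12 + G))
(N(-6, 6) + 1422)*408 = (6*(-12 + 6) + 1422)*408 = (6*(-6) + 1422)*408 = (-36 + 1422)*408 = 1386*408 = 565488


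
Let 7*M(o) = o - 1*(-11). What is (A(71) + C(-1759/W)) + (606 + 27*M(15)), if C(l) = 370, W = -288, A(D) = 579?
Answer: 11587/7 ≈ 1655.3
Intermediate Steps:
M(o) = 11/7 + o/7 (M(o) = (o - 1*(-11))/7 = (o + 11)/7 = (11 + o)/7 = 11/7 + o/7)
(A(71) + C(-1759/W)) + (606 + 27*M(15)) = (579 + 370) + (606 + 27*(11/7 + (1/7)*15)) = 949 + (606 + 27*(11/7 + 15/7)) = 949 + (606 + 27*(26/7)) = 949 + (606 + 702/7) = 949 + 4944/7 = 11587/7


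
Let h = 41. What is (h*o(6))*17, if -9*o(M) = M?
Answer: -1394/3 ≈ -464.67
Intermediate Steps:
o(M) = -M/9
(h*o(6))*17 = (41*(-⅑*6))*17 = (41*(-⅔))*17 = -82/3*17 = -1394/3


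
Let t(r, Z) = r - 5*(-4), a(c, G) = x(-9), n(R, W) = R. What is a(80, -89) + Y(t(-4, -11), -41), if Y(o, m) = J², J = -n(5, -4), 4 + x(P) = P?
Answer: 12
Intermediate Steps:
x(P) = -4 + P
a(c, G) = -13 (a(c, G) = -4 - 9 = -13)
t(r, Z) = 20 + r (t(r, Z) = r + 20 = 20 + r)
J = -5 (J = -1*5 = -5)
Y(o, m) = 25 (Y(o, m) = (-5)² = 25)
a(80, -89) + Y(t(-4, -11), -41) = -13 + 25 = 12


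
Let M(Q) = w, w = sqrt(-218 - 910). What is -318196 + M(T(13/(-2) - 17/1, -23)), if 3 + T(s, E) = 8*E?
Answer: -318196 + 2*I*sqrt(282) ≈ -3.182e+5 + 33.586*I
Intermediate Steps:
T(s, E) = -3 + 8*E
w = 2*I*sqrt(282) (w = sqrt(-1128) = 2*I*sqrt(282) ≈ 33.586*I)
M(Q) = 2*I*sqrt(282)
-318196 + M(T(13/(-2) - 17/1, -23)) = -318196 + 2*I*sqrt(282)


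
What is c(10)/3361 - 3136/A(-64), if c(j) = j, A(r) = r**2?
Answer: -164049/215104 ≈ -0.76265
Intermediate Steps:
c(10)/3361 - 3136/A(-64) = 10/3361 - 3136/((-64)**2) = 10*(1/3361) - 3136/4096 = 10/3361 - 3136*1/4096 = 10/3361 - 49/64 = -164049/215104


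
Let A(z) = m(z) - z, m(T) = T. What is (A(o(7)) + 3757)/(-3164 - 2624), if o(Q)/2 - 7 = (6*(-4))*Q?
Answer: -3757/5788 ≈ -0.64910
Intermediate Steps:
o(Q) = 14 - 48*Q (o(Q) = 14 + 2*((6*(-4))*Q) = 14 + 2*(-24*Q) = 14 - 48*Q)
A(z) = 0 (A(z) = z - z = 0)
(A(o(7)) + 3757)/(-3164 - 2624) = (0 + 3757)/(-3164 - 2624) = 3757/(-5788) = 3757*(-1/5788) = -3757/5788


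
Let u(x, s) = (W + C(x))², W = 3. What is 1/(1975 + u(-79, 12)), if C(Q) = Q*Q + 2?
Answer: 1/39014491 ≈ 2.5631e-8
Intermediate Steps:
C(Q) = 2 + Q² (C(Q) = Q² + 2 = 2 + Q²)
u(x, s) = (5 + x²)² (u(x, s) = (3 + (2 + x²))² = (5 + x²)²)
1/(1975 + u(-79, 12)) = 1/(1975 + (5 + (-79)²)²) = 1/(1975 + (5 + 6241)²) = 1/(1975 + 6246²) = 1/(1975 + 39012516) = 1/39014491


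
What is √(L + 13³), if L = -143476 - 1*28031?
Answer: I*√169310 ≈ 411.47*I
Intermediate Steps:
L = -171507 (L = -143476 - 28031 = -171507)
√(L + 13³) = √(-171507 + 13³) = √(-171507 + 2197) = √(-169310) = I*√169310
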